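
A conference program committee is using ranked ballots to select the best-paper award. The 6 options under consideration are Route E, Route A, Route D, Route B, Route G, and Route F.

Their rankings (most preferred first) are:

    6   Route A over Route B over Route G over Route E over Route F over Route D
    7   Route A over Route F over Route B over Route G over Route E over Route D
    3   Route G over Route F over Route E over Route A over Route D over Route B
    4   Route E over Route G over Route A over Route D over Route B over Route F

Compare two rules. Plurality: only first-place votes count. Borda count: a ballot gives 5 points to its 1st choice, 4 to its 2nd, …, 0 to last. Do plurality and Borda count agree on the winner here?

Plurality first-place counts: Route E 4, Route A 13, Route D 0, Route B 0, Route G 3, Route F 0 → Route A.
Borda totals: Route E 48, Route A 83, Route D 11, Route B 49, Route G 63, Route F 46 → Route A.
The two rules agree on Route A.

Yes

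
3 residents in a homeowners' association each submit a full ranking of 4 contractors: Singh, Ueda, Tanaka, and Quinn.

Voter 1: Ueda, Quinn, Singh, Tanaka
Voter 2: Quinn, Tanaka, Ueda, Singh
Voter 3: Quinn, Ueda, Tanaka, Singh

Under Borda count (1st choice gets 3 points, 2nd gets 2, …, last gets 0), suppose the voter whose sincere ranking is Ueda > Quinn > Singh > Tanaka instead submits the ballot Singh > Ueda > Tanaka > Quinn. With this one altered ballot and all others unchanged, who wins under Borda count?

Quinn

Borda totals with the altered ballot: Singh 3, Ueda 5, Tanaka 4, Quinn 6.
The winner is unchanged: still Quinn.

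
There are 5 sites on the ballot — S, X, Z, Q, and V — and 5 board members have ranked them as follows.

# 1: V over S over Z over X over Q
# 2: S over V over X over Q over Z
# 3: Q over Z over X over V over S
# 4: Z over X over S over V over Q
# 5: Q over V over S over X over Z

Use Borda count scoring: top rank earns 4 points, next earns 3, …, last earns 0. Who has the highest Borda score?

Borda scores:
  S: 3 + 4 + 0 + 2 + 2 = 11
  X: 1 + 2 + 2 + 3 + 1 = 9
  Z: 2 + 0 + 3 + 4 + 0 = 9
  Q: 0 + 1 + 4 + 0 + 4 = 9
  V: 4 + 3 + 1 + 1 + 3 = 12
V has the highest total.

V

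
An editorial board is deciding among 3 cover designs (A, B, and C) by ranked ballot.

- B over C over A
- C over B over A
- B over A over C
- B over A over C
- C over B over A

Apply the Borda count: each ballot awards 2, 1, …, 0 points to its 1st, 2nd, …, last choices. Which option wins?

B

Borda scores:
  A: 0 + 0 + 1 + 1 + 0 = 2
  B: 2 + 1 + 2 + 2 + 1 = 8
  C: 1 + 2 + 0 + 0 + 2 = 5
B has the highest total.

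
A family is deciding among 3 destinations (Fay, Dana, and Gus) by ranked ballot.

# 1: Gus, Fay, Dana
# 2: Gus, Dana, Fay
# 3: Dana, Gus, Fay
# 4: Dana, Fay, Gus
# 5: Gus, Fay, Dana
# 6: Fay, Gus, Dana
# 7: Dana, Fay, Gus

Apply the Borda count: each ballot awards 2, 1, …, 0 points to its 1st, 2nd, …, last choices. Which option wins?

Gus

Borda scores:
  Fay: 1 + 0 + 0 + 1 + 1 + 2 + 1 = 6
  Dana: 0 + 1 + 2 + 2 + 0 + 0 + 2 = 7
  Gus: 2 + 2 + 1 + 0 + 2 + 1 + 0 = 8
Gus has the highest total.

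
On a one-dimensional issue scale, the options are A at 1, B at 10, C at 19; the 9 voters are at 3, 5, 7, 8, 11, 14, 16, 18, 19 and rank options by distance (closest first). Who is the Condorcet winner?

B

With single-peaked preferences on a line, the Condorcet winner is the candidate closest to the median voter.
The median voter (position 11) is closest to B at 10.
Check: B vs C — voters closer to B: 6 of 9.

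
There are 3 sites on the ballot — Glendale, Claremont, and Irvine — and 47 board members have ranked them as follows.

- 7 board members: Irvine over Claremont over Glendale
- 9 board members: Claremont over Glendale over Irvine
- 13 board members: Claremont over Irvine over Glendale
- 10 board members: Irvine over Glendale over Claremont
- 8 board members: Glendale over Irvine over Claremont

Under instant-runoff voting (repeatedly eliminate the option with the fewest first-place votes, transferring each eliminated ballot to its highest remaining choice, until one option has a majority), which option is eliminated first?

Round 1: Claremont 22, Irvine 17, Glendale 8. Glendale has the fewest and is eliminated.
Round 2: Irvine 25, Claremont 22. Irvine has a majority.

Glendale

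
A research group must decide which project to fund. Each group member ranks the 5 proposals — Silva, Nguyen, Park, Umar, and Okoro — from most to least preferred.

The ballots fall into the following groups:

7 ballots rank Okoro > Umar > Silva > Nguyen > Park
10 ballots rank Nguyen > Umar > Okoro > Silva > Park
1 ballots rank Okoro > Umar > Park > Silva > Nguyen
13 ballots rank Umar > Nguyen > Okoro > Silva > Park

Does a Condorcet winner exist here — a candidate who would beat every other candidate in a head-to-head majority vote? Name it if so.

Head-to-head results (31 voters total):
Silva vs Nguyen: Nguyen wins 23–8.
Silva vs Park: Silva wins 30–1.
Silva vs Umar: Umar wins 31–0.
Silva vs Okoro: Okoro wins 31–0.
Nguyen vs Park: Nguyen wins 30–1.
Nguyen vs Umar: Umar wins 21–10.
Nguyen vs Okoro: Nguyen wins 23–8.
Park vs Umar: Umar wins 31–0.
Park vs Okoro: Okoro wins 31–0.
Umar vs Okoro: Umar wins 23–8.
Umar beats each rival — Silva (31–0), Nguyen (21–10), Park (31–0), Okoro (23–8) — so Umar is the Condorcet winner.

Umar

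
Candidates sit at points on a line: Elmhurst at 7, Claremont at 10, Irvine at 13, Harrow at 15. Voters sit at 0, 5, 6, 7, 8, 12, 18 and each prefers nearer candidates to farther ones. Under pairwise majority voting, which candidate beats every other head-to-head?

Elmhurst

With single-peaked preferences on a line, the Condorcet winner is the candidate closest to the median voter.
The median voter (position 7) is closest to Elmhurst at 7.
Check: Elmhurst vs Irvine — voters closer to Elmhurst: 5 of 7.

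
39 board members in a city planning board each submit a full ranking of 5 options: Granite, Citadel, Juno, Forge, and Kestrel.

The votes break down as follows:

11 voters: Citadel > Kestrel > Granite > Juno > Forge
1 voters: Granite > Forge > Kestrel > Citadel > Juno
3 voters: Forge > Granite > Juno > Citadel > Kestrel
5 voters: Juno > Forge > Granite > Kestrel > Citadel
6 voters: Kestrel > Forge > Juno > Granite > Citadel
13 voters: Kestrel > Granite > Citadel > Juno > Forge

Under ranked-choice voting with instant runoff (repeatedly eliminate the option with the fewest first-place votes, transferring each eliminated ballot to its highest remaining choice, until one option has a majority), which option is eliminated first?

Round 1: Kestrel 19, Citadel 11, Juno 5, Forge 3, Granite 1. Granite has the fewest and is eliminated.
Round 2: Kestrel 19, Citadel 11, Juno 5, Forge 4. Forge has the fewest and is eliminated.
Round 3: Kestrel 20, Citadel 11, Juno 8. Kestrel has a majority.

Granite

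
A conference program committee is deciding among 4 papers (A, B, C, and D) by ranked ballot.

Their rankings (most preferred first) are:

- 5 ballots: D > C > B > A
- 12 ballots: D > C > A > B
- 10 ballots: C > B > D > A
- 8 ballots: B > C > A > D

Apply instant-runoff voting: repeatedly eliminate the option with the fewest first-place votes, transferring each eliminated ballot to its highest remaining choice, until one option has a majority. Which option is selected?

Round 1: D 17, C 10, B 8, A 0. A has the fewest and is eliminated.
Round 2: D 17, C 10, B 8. B has the fewest and is eliminated.
Round 3: C 18, D 17. C has a majority.

C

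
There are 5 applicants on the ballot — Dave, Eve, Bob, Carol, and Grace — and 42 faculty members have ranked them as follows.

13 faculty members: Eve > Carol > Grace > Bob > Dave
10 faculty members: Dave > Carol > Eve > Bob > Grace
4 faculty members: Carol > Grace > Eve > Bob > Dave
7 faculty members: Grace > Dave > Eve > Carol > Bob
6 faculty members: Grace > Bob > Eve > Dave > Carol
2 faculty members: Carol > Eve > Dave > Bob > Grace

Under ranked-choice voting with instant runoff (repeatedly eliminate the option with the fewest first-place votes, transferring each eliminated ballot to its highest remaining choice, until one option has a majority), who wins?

Round 1: Eve 13, Grace 13, Dave 10, Carol 6, Bob 0. Bob has the fewest and is eliminated.
Round 2: Eve 13, Grace 13, Dave 10, Carol 6. Carol has the fewest and is eliminated.
Round 3: Grace 17, Eve 15, Dave 10. Dave has the fewest and is eliminated.
Round 4: Eve 25, Grace 17. Eve has a majority.

Eve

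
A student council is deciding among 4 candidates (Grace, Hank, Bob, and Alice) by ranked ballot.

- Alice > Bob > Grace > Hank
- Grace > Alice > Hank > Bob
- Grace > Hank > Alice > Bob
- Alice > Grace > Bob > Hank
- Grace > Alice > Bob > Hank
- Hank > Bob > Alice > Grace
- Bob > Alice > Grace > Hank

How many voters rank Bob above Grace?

Ballots ranking Bob above Grace: 3.
Ballots ranking Grace above Bob: 4.
So 3 of 7 voters prefer Bob to Grace.

3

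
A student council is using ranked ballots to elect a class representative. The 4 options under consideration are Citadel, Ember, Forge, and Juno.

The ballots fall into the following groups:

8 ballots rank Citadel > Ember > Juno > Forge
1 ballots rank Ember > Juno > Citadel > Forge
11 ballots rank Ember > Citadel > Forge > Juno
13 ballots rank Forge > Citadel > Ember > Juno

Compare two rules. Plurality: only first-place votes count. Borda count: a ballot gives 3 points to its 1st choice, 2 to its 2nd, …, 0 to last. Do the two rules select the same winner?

No

Plurality first-place counts: Citadel 8, Ember 12, Forge 13, Juno 0 → Forge.
Borda totals: Citadel 73, Ember 65, Forge 50, Juno 10 → Citadel.
The two rules disagree: plurality picks Forge, Borda picks Citadel.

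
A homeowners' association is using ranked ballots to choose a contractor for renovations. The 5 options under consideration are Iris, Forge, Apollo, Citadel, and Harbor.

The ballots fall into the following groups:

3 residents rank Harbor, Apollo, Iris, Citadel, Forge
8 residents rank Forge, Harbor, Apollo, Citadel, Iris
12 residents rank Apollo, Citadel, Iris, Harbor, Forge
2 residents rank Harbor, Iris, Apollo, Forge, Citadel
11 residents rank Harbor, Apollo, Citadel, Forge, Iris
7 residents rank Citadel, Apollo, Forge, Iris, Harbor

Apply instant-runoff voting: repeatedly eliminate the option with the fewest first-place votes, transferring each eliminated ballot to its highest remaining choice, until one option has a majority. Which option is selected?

Round 1: Harbor 16, Apollo 12, Forge 8, Citadel 7, Iris 0. Iris has the fewest and is eliminated.
Round 2: Harbor 16, Apollo 12, Forge 8, Citadel 7. Citadel has the fewest and is eliminated.
Round 3: Apollo 19, Harbor 16, Forge 8. Forge has the fewest and is eliminated.
Round 4: Harbor 24, Apollo 19. Harbor has a majority.

Harbor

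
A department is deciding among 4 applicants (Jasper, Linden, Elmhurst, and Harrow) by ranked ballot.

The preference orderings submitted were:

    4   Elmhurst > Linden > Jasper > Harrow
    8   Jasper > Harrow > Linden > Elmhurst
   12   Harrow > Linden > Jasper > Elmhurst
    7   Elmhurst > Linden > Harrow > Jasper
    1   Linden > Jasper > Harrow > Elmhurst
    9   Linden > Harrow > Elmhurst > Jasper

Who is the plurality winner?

First-place vote totals:
  Jasper: 8
  Linden: 10
  Elmhurst: 11
  Harrow: 12
Harrow has the most first-place votes.

Harrow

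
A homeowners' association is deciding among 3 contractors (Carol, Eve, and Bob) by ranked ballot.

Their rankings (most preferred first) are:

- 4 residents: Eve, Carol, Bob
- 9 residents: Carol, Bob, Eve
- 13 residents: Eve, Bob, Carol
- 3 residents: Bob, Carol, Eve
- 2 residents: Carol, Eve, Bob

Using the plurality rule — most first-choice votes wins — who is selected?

Eve

First-place vote totals:
  Carol: 11
  Eve: 17
  Bob: 3
Eve has the most first-place votes.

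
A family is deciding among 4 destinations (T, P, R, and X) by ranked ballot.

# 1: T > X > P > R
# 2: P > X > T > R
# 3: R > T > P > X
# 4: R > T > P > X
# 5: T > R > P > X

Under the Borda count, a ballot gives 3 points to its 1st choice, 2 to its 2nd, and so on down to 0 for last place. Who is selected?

Borda scores:
  T: 3 + 1 + 2 + 2 + 3 = 11
  P: 1 + 3 + 1 + 1 + 1 = 7
  R: 0 + 0 + 3 + 3 + 2 = 8
  X: 2 + 2 + 0 + 0 + 0 = 4
T has the highest total.

T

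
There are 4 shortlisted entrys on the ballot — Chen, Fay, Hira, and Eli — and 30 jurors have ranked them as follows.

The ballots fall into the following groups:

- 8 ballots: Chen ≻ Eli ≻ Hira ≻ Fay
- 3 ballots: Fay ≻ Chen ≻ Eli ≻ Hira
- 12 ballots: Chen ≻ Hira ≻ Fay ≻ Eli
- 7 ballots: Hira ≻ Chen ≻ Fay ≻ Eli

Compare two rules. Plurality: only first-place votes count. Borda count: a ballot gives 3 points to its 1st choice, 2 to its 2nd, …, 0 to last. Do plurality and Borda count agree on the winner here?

Yes

Plurality first-place counts: Chen 20, Fay 3, Hira 7, Eli 0 → Chen.
Borda totals: Chen 80, Fay 28, Hira 53, Eli 19 → Chen.
The two rules agree on Chen.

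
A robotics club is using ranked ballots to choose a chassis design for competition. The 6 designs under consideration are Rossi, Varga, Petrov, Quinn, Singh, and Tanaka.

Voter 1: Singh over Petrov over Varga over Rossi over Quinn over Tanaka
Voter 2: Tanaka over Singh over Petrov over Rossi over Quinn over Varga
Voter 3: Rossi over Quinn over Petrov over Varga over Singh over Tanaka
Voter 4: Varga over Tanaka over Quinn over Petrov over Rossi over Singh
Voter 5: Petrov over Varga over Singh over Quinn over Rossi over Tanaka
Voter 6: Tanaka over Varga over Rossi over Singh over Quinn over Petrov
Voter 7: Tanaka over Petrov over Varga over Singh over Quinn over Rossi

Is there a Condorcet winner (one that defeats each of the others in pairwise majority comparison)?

Head-to-head results (7 voters total):
Rossi vs Varga: Varga wins 5–2.
Rossi vs Petrov: Petrov wins 5–2.
Rossi vs Quinn: Rossi wins 4–3.
Rossi vs Singh: Singh wins 4–3.
Rossi vs Tanaka: Tanaka wins 4–3.
Varga vs Petrov: Petrov wins 5–2.
Varga vs Quinn: Varga wins 5–2.
Varga vs Singh: Varga wins 5–2.
Varga vs Tanaka: Varga wins 4–3.
Petrov vs Quinn: Petrov wins 4–3.
Petrov vs Singh: Petrov wins 4–3.
Petrov vs Tanaka: Tanaka wins 4–3.
Quinn vs Singh: Singh wins 5–2.
Quinn vs Tanaka: Tanaka wins 4–3.
Singh vs Tanaka: Tanaka wins 4–3.
No candidate beats all others: Varga beats Tanaka beats Petrov beats Varga, a majority cycle.

No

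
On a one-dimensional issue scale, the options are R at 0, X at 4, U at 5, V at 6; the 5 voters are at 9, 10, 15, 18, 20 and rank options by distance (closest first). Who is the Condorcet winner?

V

With single-peaked preferences on a line, the Condorcet winner is the candidate closest to the median voter.
The median voter (position 15) is closest to V at 6.
Check: V vs U — voters closer to V: 5 of 5.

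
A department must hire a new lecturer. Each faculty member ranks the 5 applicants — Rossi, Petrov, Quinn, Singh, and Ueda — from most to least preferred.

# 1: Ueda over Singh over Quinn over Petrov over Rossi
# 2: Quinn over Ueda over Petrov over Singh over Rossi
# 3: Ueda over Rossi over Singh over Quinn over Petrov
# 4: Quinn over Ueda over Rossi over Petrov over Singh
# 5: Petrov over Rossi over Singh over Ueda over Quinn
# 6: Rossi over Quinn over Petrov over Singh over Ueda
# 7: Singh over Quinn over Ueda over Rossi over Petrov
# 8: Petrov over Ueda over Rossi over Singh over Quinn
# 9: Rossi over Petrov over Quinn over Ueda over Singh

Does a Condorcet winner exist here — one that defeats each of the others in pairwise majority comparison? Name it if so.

No Condorcet winner

Head-to-head results (9 voters total):
Rossi vs Petrov: Rossi wins 5–4.
Rossi vs Quinn: Rossi wins 5–4.
Rossi vs Singh: Rossi wins 6–3.
Rossi vs Ueda: Ueda wins 6–3.
Petrov vs Quinn: Quinn wins 6–3.
Petrov vs Singh: Petrov wins 6–3.
Petrov vs Ueda: Ueda wins 5–4.
Quinn vs Singh: Singh wins 5–4.
Quinn vs Ueda: Quinn wins 5–4.
Singh vs Ueda: Ueda wins 6–3.
No candidate beats all others: Rossi beats Quinn beats Ueda beats Rossi, a majority cycle.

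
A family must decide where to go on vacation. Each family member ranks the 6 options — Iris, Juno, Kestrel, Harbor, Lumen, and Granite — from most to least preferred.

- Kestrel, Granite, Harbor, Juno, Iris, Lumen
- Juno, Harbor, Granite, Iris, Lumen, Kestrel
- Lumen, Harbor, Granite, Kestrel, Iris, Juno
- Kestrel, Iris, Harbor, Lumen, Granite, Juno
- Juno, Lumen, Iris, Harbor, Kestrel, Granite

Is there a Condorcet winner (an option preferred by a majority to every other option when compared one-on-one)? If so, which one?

Harbor

Head-to-head results (5 voters total):
Iris vs Juno: Juno wins 3–2.
Iris vs Kestrel: Kestrel wins 3–2.
Iris vs Harbor: Harbor wins 3–2.
Iris vs Lumen: Iris wins 3–2.
Iris vs Granite: Granite wins 3–2.
Juno vs Kestrel: Kestrel wins 3–2.
Juno vs Harbor: Harbor wins 3–2.
Juno vs Lumen: Juno wins 3–2.
Juno vs Granite: Granite wins 3–2.
Kestrel vs Harbor: Harbor wins 3–2.
Kestrel vs Lumen: Lumen wins 3–2.
Kestrel vs Granite: Kestrel wins 3–2.
Harbor vs Lumen: Harbor wins 3–2.
Harbor vs Granite: Harbor wins 4–1.
Lumen vs Granite: Lumen wins 3–2.
Harbor beats each rival — Iris (3–2), Juno (3–2), Kestrel (3–2), Lumen (3–2), Granite (4–1) — so Harbor is the Condorcet winner.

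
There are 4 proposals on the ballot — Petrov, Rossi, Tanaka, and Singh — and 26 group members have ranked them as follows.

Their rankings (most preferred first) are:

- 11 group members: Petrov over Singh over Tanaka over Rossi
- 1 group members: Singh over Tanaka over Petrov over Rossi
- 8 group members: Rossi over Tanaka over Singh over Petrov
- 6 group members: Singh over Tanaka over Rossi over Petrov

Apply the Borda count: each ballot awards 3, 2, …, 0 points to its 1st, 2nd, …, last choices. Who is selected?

Borda scores:
  Petrov: 11·3 + 1 + 8·0 + 6·0 = 34
  Rossi: 11·0 + 0 + 8·3 + 6·1 = 30
  Tanaka: 11·1 + 2 + 8·2 + 6·2 = 41
  Singh: 11·2 + 3 + 8·1 + 6·3 = 51
Singh has the highest total.

Singh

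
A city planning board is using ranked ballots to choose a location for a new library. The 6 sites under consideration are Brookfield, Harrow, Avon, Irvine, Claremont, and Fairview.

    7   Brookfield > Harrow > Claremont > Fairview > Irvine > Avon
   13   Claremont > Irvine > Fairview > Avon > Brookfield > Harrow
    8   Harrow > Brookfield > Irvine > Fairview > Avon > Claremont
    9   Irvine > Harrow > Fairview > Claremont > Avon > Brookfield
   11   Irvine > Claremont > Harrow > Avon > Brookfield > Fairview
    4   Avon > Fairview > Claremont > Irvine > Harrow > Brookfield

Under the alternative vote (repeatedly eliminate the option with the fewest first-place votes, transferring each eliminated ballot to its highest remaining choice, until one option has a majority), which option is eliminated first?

Round 1: Irvine 20, Claremont 13, Harrow 8, Brookfield 7, Avon 4, Fairview 0. Fairview has the fewest and is eliminated.
Round 2: Irvine 20, Claremont 13, Harrow 8, Brookfield 7, Avon 4. Avon has the fewest and is eliminated.
Round 3: Irvine 20, Claremont 17, Harrow 8, Brookfield 7. Brookfield has the fewest and is eliminated.
Round 4: Irvine 20, Claremont 17, Harrow 15. Harrow has the fewest and is eliminated.
Round 5: Irvine 28, Claremont 24. Irvine has a majority.

Fairview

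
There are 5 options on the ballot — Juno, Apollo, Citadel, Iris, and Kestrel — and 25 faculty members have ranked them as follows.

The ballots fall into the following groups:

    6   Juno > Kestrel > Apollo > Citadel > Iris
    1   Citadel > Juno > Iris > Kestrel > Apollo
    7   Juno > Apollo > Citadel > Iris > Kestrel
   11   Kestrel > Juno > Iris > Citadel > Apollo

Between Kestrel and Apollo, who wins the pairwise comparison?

Ballots ranking Kestrel above Apollo: 6+1+11 = 18.
Ballots ranking Apollo above Kestrel: 7.
Kestrel wins the head-to-head, 18–7.

Kestrel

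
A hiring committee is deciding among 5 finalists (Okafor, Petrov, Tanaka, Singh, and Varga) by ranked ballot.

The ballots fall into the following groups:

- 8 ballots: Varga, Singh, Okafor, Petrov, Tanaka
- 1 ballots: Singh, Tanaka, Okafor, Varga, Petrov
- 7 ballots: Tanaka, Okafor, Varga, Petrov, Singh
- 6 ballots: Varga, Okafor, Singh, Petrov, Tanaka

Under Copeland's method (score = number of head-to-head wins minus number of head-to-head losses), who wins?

Varga

Pairwise results:
  Okafor vs Petrov: Okafor wins 22–0.
  Okafor vs Tanaka: Okafor wins 14–8.
  Okafor vs Singh: Okafor wins 13–9.
  Okafor vs Varga: Varga wins 14–8.
  Petrov vs Tanaka: Petrov wins 14–8.
  Petrov vs Singh: Singh wins 15–7.
  Petrov vs Varga: Varga wins 22–0.
  Tanaka vs Singh: Singh wins 15–7.
  Tanaka vs Varga: Varga wins 14–8.
  Singh vs Varga: Varga wins 21–1.
Copeland scores (wins − losses):
  Okafor: 3 − 1 = 2
  Petrov: 1 − 3 = -2
  Tanaka: 0 − 4 = -4
  Singh: 2 − 2 = 0
  Varga: 4 − 0 = 4
Varga has the best Copeland score.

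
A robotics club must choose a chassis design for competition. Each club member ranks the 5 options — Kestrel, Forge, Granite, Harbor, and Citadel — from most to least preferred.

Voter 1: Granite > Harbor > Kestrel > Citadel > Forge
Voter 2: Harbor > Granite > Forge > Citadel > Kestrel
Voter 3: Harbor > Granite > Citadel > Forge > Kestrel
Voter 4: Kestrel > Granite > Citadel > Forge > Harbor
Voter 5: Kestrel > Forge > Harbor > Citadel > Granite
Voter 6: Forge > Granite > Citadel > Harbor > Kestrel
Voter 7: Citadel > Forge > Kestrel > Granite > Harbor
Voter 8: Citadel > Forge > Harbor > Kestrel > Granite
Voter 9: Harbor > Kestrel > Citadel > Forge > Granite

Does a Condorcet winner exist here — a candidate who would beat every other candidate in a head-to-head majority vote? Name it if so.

None — there is no Condorcet winner

Head-to-head results (9 voters total):
Kestrel vs Forge: Forge wins 5–4.
Kestrel vs Granite: Kestrel wins 5–4.
Kestrel vs Harbor: Harbor wins 6–3.
Kestrel vs Citadel: Citadel wins 5–4.
Forge vs Granite: Forge wins 5–4.
Forge vs Harbor: Forge wins 5–4.
Forge vs Citadel: Citadel wins 6–3.
Granite vs Harbor: Harbor wins 5–4.
Granite vs Citadel: Granite wins 5–4.
Harbor vs Citadel: Harbor wins 5–4.
No candidate beats all others: Kestrel beats Granite beats Citadel beats Kestrel, a majority cycle.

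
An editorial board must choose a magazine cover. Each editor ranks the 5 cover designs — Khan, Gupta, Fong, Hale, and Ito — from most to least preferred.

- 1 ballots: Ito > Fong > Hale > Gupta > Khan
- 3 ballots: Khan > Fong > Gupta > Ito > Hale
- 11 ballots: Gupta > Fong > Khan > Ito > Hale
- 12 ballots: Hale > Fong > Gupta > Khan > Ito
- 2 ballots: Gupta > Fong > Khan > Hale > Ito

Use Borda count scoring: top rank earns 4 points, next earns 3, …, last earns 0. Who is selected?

Fong

Borda scores:
  Khan: 0 + 3·4 + 11·2 + 12·1 + 2·2 = 50
  Gupta: 1 + 3·2 + 11·4 + 12·2 + 2·4 = 83
  Fong: 3 + 3·3 + 11·3 + 12·3 + 2·3 = 87
  Hale: 2 + 3·0 + 11·0 + 12·4 + 2·1 = 52
  Ito: 4 + 3·1 + 11·1 + 12·0 + 2·0 = 18
Fong has the highest total.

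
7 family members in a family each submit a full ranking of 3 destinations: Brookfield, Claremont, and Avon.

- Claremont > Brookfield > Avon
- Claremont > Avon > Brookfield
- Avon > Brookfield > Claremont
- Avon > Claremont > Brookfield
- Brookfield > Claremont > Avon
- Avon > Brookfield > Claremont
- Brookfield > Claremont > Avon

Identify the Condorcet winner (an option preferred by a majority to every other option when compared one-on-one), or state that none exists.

Head-to-head results (7 voters total):
Brookfield vs Claremont: Brookfield wins 4–3.
Brookfield vs Avon: Avon wins 4–3.
Claremont vs Avon: Claremont wins 4–3.
No candidate beats all others: Brookfield beats Claremont beats Avon beats Brookfield, a majority cycle.

There is no Condorcet winner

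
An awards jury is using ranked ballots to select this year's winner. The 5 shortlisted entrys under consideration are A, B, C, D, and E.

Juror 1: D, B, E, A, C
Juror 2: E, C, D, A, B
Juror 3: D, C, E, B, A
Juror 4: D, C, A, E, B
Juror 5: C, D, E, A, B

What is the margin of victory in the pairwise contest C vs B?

Ballots ranking C above B: 4.
Ballots ranking B above C: 1.
C wins 4–1, a margin of 3.

3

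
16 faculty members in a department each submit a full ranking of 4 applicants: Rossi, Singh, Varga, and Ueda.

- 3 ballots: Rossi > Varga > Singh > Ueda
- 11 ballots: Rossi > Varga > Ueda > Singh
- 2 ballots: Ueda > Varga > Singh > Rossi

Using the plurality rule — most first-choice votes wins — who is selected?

First-place vote totals:
  Rossi: 14
  Singh: 0
  Varga: 0
  Ueda: 2
Rossi has the most first-place votes.

Rossi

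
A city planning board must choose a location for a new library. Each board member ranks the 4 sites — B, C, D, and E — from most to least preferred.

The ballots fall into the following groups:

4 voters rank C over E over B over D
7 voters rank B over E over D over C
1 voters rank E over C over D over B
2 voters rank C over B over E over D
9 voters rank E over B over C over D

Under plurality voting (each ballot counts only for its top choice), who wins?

E

First-place vote totals:
  B: 7
  C: 6
  D: 0
  E: 10
E has the most first-place votes.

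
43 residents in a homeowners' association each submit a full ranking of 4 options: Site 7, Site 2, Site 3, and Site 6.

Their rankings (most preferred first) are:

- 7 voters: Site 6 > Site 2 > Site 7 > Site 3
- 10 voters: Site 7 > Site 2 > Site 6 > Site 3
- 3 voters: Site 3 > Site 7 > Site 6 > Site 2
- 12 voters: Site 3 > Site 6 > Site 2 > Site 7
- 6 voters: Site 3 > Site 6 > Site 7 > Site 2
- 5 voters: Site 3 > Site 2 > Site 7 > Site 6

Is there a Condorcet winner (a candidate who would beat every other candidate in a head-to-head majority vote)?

Yes

Head-to-head results (43 voters total):
Site 7 vs Site 2: Site 2 wins 24–19.
Site 7 vs Site 3: Site 3 wins 26–17.
Site 7 vs Site 6: Site 6 wins 25–18.
Site 2 vs Site 3: Site 3 wins 26–17.
Site 2 vs Site 6: Site 6 wins 28–15.
Site 3 vs Site 6: Site 3 wins 26–17.
Site 3 beats each rival — Site 7 (26–17), Site 2 (26–17), Site 6 (26–17) — so Site 3 is the Condorcet winner.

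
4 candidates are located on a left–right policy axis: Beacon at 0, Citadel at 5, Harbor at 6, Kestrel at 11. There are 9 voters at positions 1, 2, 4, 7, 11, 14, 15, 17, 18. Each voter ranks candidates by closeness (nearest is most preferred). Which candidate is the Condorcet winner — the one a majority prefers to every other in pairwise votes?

Kestrel

With single-peaked preferences on a line, the Condorcet winner is the candidate closest to the median voter.
The median voter (position 11) is closest to Kestrel at 11.
Check: Kestrel vs Citadel — voters closer to Kestrel: 5 of 9.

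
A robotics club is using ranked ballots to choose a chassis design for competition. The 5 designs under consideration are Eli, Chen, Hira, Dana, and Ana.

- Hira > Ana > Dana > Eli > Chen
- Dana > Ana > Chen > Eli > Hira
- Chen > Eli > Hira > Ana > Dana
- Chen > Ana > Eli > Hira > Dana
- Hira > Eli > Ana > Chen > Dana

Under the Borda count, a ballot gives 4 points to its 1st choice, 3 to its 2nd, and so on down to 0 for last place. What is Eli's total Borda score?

Borda scores:
  Eli: 1 + 1 + 3 + 2 + 3 = 10
  Chen: 0 + 2 + 4 + 4 + 1 = 11
  Hira: 4 + 0 + 2 + 1 + 4 = 11
  Dana: 2 + 4 + 0 + 0 + 0 = 6
  Ana: 3 + 3 + 1 + 3 + 2 = 12

10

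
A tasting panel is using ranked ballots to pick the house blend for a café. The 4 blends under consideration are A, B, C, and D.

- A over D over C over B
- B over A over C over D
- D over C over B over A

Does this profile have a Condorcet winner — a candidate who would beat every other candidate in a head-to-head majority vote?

No

Head-to-head results (3 voters total):
A vs B: B wins 2–1.
A vs C: A wins 2–1.
A vs D: A wins 2–1.
B vs C: C wins 2–1.
B vs D: D wins 2–1.
C vs D: D wins 2–1.
No candidate beats all others: A beats C beats B beats A, a majority cycle.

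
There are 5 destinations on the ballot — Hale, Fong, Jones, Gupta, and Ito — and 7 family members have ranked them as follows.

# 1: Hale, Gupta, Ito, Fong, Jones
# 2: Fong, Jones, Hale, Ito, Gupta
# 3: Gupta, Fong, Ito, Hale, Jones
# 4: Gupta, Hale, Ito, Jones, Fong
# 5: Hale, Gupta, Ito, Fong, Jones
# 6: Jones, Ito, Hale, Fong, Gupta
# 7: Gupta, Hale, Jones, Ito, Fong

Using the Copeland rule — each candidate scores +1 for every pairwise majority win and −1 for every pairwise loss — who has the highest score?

Hale

Pairwise results:
  Hale vs Fong: Hale wins 5–2.
  Hale vs Jones: Hale wins 5–2.
  Hale vs Gupta: Hale wins 4–3.
  Hale vs Ito: Hale wins 5–2.
  Fong vs Jones: Fong wins 4–3.
  Fong vs Gupta: Gupta wins 5–2.
  Fong vs Ito: Ito wins 5–2.
  Jones vs Gupta: Gupta wins 5–2.
  Jones vs Ito: Ito wins 4–3.
  Gupta vs Ito: Gupta wins 5–2.
Copeland scores (wins − losses):
  Hale: 4 − 0 = 4
  Fong: 1 − 3 = -2
  Jones: 0 − 4 = -4
  Gupta: 3 − 1 = 2
  Ito: 2 − 2 = 0
Hale has the best Copeland score.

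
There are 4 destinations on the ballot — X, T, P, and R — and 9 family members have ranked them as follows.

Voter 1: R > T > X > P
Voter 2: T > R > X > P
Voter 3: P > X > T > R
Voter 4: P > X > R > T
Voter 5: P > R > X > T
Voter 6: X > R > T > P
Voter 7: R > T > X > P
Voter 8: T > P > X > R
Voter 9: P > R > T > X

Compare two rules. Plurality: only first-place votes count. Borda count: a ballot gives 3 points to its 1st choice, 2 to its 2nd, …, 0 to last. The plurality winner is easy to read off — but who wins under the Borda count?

Plurality first-place counts: X 1, T 2, P 4, R 2 → P.
Borda totals: X 12, T 13, P 14, R 15 → R.

R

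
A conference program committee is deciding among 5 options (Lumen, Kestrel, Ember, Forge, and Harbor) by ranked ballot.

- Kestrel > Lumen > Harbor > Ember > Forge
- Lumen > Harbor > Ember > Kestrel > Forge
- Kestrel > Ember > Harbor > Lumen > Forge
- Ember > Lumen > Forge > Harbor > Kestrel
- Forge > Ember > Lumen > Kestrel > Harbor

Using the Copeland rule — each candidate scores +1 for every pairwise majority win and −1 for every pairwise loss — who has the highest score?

Pairwise results:
  Lumen vs Kestrel: Lumen wins 3–2.
  Lumen vs Ember: Ember wins 3–2.
  Lumen vs Forge: Lumen wins 4–1.
  Lumen vs Harbor: Lumen wins 4–1.
  Kestrel vs Ember: Ember wins 3–2.
  Kestrel vs Forge: Kestrel wins 3–2.
  Kestrel vs Harbor: Kestrel wins 3–2.
  Ember vs Forge: Ember wins 4–1.
  Ember vs Harbor: Ember wins 3–2.
  Forge vs Harbor: Harbor wins 3–2.
Copeland scores (wins − losses):
  Lumen: 3 − 1 = 2
  Kestrel: 2 − 2 = 0
  Ember: 4 − 0 = 4
  Forge: 0 − 4 = -4
  Harbor: 1 − 3 = -2
Ember has the best Copeland score.

Ember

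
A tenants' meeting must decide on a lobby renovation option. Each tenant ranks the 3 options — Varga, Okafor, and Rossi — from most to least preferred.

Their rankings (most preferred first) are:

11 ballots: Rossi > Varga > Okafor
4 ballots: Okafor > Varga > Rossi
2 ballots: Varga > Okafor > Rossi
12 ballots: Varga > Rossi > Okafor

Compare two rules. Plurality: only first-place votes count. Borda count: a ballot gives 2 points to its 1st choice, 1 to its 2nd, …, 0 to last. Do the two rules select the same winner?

Plurality first-place counts: Varga 14, Okafor 4, Rossi 11 → Varga.
Borda totals: Varga 43, Okafor 10, Rossi 34 → Varga.
The two rules agree on Varga.

Yes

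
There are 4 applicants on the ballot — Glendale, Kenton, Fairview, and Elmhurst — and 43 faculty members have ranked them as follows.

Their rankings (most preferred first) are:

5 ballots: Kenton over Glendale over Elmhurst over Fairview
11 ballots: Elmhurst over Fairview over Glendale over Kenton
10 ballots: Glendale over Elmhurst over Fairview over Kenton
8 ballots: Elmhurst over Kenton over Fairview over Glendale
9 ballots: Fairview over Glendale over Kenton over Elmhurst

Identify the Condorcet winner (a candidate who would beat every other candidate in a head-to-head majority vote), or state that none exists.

Head-to-head results (43 voters total):
Glendale vs Kenton: Glendale wins 30–13.
Glendale vs Fairview: Fairview wins 28–15.
Glendale vs Elmhurst: Glendale wins 24–19.
Kenton vs Fairview: Fairview wins 30–13.
Kenton vs Elmhurst: Elmhurst wins 29–14.
Fairview vs Elmhurst: Elmhurst wins 34–9.
No candidate beats all others: Glendale beats Elmhurst beats Fairview beats Glendale, a majority cycle.

There is no Condorcet winner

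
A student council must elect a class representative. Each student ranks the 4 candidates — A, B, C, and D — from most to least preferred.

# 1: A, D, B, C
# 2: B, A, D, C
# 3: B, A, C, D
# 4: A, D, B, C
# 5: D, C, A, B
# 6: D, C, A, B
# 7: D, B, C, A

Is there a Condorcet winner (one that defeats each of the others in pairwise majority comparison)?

Yes

Head-to-head results (7 voters total):
A vs B: A wins 4–3.
A vs C: A wins 4–3.
A vs D: A wins 4–3.
B vs C: B wins 5–2.
B vs D: D wins 5–2.
C vs D: D wins 6–1.
A beats each rival — B (4–3), C (4–3), D (4–3) — so A is the Condorcet winner.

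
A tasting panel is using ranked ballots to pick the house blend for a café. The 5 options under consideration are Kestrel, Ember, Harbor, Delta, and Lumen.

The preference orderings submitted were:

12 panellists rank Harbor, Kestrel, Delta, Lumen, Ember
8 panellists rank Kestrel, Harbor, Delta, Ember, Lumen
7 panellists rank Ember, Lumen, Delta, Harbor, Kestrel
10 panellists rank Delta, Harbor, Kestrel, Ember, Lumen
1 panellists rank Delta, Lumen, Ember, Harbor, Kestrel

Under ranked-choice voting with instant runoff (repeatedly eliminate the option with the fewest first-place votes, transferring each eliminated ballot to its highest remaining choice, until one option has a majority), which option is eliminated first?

Round 1: Harbor 12, Delta 11, Kestrel 8, Ember 7, Lumen 0. Lumen has the fewest and is eliminated.
Round 2: Harbor 12, Delta 11, Kestrel 8, Ember 7. Ember has the fewest and is eliminated.
Round 3: Delta 18, Harbor 12, Kestrel 8. Kestrel has the fewest and is eliminated.
Round 4: Harbor 20, Delta 18. Harbor has a majority.

Lumen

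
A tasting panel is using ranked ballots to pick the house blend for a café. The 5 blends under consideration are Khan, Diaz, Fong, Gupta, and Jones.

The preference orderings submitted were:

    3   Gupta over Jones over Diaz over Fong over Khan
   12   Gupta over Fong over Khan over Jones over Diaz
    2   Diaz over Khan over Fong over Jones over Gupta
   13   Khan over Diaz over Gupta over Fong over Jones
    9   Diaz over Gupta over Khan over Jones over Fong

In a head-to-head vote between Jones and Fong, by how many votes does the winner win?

15

Ballots ranking Jones above Fong: 3+9 = 12.
Ballots ranking Fong above Jones: 12+2+13 = 27.
Fong wins 27–12, a margin of 15.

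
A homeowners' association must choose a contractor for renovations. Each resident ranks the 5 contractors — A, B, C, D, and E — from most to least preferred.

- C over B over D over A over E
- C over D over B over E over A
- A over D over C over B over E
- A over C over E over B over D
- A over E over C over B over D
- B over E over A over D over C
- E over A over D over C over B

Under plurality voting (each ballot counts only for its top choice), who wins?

A

First-place vote totals:
  A: 3
  B: 1
  C: 2
  D: 0
  E: 1
A has the most first-place votes.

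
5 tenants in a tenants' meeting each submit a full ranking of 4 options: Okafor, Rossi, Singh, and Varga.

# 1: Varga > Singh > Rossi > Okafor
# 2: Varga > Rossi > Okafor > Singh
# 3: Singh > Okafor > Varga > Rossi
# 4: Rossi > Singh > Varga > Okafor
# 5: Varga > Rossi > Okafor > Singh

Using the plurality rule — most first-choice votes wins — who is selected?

Varga

First-place vote totals:
  Okafor: 0
  Rossi: 1
  Singh: 1
  Varga: 3
Varga has the most first-place votes.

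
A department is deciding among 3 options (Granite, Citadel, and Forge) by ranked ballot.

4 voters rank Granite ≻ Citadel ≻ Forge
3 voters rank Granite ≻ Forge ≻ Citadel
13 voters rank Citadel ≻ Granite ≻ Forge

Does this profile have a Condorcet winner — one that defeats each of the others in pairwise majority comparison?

Yes

Head-to-head results (20 voters total):
Granite vs Citadel: Citadel wins 13–7.
Granite vs Forge: Granite wins 20–0.
Citadel vs Forge: Citadel wins 17–3.
Citadel beats each rival — Granite (13–7), Forge (17–3) — so Citadel is the Condorcet winner.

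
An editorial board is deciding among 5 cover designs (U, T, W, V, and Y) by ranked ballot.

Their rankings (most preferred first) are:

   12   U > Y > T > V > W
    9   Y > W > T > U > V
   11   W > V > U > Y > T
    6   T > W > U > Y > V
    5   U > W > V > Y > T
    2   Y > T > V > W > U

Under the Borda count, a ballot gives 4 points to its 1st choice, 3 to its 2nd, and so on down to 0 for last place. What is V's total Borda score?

Borda scores:
  U: 12·4 + 9·1 + 11·2 + 6·2 + 5·4 + 2·0 = 111
  T: 12·2 + 9·2 + 11·0 + 6·4 + 5·0 + 2·3 = 72
  W: 12·0 + 9·3 + 11·4 + 6·3 + 5·3 + 2·1 = 106
  V: 12·1 + 9·0 + 11·3 + 6·0 + 5·2 + 2·2 = 59
  Y: 12·3 + 9·4 + 11·1 + 6·1 + 5·1 + 2·4 = 102

59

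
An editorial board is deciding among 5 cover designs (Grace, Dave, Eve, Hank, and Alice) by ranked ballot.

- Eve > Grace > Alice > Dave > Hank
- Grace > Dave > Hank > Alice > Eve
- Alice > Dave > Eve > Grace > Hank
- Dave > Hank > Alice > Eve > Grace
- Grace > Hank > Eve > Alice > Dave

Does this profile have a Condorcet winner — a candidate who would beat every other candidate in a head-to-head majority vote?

No

Head-to-head results (5 voters total):
Grace vs Dave: Grace wins 3–2.
Grace vs Eve: Eve wins 3–2.
Grace vs Hank: Grace wins 4–1.
Grace vs Alice: Grace wins 3–2.
Dave vs Eve: Dave wins 3–2.
Dave vs Hank: Dave wins 4–1.
Dave vs Alice: Alice wins 3–2.
Eve vs Hank: Hank wins 3–2.
Eve vs Alice: Alice wins 3–2.
Hank vs Alice: Hank wins 3–2.
No candidate beats all others: Grace beats Dave beats Eve beats Grace, a majority cycle.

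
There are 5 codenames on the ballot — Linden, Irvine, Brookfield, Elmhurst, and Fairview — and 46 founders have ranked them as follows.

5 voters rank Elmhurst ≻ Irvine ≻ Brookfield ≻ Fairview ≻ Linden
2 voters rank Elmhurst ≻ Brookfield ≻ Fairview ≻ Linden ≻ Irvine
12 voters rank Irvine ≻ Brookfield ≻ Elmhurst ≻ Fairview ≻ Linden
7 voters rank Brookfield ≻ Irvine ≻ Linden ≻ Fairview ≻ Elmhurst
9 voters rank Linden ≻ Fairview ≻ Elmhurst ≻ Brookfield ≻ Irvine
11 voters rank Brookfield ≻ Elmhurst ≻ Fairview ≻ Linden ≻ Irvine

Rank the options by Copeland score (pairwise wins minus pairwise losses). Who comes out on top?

Pairwise results:
  Linden vs Irvine: Irvine wins 24–22.
  Linden vs Brookfield: Brookfield wins 37–9.
  Linden vs Elmhurst: Elmhurst wins 30–16.
  Linden vs Fairview: Fairview wins 30–16.
  Irvine vs Brookfield: Brookfield wins 29–17.
  Irvine vs Elmhurst: Elmhurst wins 27–19.
  Irvine vs Fairview: Irvine wins 24–22.
  Brookfield vs Elmhurst: Brookfield wins 30–16.
  Brookfield vs Fairview: Brookfield wins 37–9.
  Elmhurst vs Fairview: Elmhurst wins 30–16.
Copeland scores (wins − losses):
  Linden: 0 − 4 = -4
  Irvine: 2 − 2 = 0
  Brookfield: 4 − 0 = 4
  Elmhurst: 3 − 1 = 2
  Fairview: 1 − 3 = -2
Brookfield has the best Copeland score.

Brookfield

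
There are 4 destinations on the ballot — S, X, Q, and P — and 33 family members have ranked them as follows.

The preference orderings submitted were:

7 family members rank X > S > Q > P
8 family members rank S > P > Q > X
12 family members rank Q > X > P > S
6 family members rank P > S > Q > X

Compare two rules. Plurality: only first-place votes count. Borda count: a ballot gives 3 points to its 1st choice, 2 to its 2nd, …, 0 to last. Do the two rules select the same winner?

Plurality first-place counts: S 8, X 7, Q 12, P 6 → Q.
Borda totals: S 50, X 45, Q 57, P 46 → Q.
The two rules agree on Q.

Yes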